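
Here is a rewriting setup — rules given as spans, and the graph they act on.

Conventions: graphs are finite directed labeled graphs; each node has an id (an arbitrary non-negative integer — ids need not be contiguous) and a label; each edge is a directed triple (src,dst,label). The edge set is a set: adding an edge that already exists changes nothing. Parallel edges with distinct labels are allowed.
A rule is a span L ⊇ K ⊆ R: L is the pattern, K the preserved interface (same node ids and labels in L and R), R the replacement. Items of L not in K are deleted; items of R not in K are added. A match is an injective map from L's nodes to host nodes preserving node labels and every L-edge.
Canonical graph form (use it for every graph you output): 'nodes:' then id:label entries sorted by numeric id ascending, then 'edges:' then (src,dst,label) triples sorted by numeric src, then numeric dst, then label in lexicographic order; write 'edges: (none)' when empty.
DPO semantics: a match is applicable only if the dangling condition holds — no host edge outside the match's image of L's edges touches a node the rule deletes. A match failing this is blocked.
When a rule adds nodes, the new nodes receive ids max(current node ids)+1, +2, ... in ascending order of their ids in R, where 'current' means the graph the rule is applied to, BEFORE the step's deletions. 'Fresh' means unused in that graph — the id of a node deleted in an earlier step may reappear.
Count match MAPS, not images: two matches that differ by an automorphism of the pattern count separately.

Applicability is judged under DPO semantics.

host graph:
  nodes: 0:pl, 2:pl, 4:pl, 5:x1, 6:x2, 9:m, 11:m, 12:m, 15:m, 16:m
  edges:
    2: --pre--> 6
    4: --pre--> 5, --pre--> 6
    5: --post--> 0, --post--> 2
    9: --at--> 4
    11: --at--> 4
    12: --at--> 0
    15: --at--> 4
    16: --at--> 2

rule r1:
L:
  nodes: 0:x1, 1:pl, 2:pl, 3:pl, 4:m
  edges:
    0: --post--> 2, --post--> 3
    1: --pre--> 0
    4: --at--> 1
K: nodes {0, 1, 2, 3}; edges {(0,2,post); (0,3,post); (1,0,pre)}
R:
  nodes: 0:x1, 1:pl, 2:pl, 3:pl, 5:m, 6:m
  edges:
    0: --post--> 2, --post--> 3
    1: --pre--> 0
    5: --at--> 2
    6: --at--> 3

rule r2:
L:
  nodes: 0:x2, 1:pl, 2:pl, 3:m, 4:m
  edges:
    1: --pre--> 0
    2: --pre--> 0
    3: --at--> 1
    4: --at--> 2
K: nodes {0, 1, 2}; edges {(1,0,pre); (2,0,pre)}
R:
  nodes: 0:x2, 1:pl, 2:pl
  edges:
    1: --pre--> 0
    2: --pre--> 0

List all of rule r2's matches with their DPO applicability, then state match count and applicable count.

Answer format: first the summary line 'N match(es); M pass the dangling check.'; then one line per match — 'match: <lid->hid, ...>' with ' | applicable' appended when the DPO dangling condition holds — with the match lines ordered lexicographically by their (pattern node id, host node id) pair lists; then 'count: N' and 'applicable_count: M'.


6 match(es); 6 pass the dangling check.
match: 0->6, 1->2, 2->4, 3->16, 4->9 | applicable
match: 0->6, 1->2, 2->4, 3->16, 4->11 | applicable
match: 0->6, 1->2, 2->4, 3->16, 4->15 | applicable
match: 0->6, 1->4, 2->2, 3->9, 4->16 | applicable
match: 0->6, 1->4, 2->2, 3->11, 4->16 | applicable
match: 0->6, 1->4, 2->2, 3->15, 4->16 | applicable
count: 6
applicable_count: 6


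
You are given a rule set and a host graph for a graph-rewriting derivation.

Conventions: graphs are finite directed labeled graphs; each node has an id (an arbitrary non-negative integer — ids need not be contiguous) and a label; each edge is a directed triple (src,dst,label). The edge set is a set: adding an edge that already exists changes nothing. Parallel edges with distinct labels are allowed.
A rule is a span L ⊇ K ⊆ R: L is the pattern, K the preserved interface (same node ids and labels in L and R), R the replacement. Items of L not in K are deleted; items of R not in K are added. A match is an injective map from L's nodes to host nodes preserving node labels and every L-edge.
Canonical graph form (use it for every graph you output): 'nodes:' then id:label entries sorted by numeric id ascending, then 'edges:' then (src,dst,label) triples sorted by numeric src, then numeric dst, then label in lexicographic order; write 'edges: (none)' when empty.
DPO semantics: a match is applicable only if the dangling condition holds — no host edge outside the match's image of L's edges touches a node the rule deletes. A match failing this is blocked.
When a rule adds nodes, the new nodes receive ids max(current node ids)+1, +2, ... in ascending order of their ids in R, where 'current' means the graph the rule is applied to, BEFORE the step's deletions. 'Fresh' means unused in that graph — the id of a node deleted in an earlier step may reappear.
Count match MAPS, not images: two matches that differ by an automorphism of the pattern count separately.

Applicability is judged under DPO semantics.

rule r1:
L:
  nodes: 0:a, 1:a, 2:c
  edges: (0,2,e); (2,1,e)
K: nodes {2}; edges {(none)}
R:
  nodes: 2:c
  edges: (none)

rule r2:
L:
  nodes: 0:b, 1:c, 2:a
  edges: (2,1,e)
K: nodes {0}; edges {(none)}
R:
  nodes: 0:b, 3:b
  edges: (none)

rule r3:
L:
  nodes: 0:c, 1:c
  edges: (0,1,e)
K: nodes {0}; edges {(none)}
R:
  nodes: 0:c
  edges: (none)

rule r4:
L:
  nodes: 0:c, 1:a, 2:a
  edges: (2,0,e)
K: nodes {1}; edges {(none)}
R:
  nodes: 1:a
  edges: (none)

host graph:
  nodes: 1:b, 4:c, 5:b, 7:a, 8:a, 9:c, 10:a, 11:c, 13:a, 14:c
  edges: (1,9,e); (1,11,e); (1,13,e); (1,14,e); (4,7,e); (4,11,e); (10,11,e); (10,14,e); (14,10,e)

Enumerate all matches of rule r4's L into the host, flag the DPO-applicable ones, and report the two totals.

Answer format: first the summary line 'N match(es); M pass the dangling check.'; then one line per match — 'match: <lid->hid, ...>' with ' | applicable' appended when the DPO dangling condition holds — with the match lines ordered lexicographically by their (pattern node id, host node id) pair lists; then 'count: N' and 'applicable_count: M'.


6 match(es); 0 pass the dangling check.
match: 0->11, 1->7, 2->10
match: 0->11, 1->8, 2->10
match: 0->11, 1->13, 2->10
match: 0->14, 1->7, 2->10
match: 0->14, 1->8, 2->10
match: 0->14, 1->13, 2->10
count: 6
applicable_count: 0


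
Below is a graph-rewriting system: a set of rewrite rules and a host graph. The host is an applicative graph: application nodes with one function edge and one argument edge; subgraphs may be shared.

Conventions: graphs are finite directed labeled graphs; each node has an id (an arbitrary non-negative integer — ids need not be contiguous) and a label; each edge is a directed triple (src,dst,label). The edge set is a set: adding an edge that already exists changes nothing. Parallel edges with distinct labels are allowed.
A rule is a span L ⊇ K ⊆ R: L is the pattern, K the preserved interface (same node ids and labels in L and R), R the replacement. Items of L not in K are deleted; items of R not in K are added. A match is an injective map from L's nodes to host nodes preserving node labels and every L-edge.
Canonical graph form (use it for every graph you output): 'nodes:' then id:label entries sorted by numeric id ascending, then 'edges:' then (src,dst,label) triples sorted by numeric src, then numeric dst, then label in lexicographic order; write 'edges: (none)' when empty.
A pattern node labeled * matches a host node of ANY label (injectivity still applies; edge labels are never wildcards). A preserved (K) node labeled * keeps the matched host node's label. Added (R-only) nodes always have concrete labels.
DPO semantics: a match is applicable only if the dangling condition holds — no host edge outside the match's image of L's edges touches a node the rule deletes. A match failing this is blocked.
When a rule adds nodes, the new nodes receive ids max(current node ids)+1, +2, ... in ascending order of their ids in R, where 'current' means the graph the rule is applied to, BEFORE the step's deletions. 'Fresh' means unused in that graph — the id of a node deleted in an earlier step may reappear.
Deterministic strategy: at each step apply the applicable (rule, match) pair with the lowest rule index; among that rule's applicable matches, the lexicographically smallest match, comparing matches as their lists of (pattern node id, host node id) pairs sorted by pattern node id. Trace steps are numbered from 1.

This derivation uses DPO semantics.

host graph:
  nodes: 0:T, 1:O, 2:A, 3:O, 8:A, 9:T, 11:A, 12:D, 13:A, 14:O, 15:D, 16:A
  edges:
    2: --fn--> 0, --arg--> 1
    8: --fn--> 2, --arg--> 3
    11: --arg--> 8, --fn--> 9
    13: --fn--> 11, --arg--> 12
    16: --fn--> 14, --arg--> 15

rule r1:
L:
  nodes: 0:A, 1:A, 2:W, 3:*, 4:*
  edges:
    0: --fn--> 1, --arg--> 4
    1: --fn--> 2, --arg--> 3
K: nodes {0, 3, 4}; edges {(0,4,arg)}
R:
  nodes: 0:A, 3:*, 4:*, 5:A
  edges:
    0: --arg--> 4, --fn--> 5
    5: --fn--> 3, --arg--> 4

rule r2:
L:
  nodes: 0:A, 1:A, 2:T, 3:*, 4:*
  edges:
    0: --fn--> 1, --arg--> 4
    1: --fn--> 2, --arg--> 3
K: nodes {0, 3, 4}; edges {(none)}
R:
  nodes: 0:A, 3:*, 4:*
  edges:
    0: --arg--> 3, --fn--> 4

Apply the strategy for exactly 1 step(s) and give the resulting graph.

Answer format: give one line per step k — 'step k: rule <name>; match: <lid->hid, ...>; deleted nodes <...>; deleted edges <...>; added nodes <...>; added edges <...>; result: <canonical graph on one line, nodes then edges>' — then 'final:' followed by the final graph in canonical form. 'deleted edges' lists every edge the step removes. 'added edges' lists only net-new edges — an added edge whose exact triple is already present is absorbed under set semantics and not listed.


step 1: rule r2; match: 0->8, 1->2, 2->0, 3->1, 4->3; deleted nodes 0, 2; deleted edges (2,0,fn); (2,1,arg); (8,2,fn); (8,3,arg); added nodes (none); added edges (8,1,arg); (8,3,fn); result: nodes: 1:O, 3:O, 8:A, 9:T, 11:A, 12:D, 13:A, 14:O, 15:D, 16:A edges: (8,1,arg); (8,3,fn); (11,8,arg); (11,9,fn); (13,11,fn); (13,12,arg); (16,14,fn); (16,15,arg)
final:
nodes: 1:O, 3:O, 8:A, 9:T, 11:A, 12:D, 13:A, 14:O, 15:D, 16:A
edges: (8,1,arg); (8,3,fn); (11,8,arg); (11,9,fn); (13,11,fn); (13,12,arg); (16,14,fn); (16,15,arg)


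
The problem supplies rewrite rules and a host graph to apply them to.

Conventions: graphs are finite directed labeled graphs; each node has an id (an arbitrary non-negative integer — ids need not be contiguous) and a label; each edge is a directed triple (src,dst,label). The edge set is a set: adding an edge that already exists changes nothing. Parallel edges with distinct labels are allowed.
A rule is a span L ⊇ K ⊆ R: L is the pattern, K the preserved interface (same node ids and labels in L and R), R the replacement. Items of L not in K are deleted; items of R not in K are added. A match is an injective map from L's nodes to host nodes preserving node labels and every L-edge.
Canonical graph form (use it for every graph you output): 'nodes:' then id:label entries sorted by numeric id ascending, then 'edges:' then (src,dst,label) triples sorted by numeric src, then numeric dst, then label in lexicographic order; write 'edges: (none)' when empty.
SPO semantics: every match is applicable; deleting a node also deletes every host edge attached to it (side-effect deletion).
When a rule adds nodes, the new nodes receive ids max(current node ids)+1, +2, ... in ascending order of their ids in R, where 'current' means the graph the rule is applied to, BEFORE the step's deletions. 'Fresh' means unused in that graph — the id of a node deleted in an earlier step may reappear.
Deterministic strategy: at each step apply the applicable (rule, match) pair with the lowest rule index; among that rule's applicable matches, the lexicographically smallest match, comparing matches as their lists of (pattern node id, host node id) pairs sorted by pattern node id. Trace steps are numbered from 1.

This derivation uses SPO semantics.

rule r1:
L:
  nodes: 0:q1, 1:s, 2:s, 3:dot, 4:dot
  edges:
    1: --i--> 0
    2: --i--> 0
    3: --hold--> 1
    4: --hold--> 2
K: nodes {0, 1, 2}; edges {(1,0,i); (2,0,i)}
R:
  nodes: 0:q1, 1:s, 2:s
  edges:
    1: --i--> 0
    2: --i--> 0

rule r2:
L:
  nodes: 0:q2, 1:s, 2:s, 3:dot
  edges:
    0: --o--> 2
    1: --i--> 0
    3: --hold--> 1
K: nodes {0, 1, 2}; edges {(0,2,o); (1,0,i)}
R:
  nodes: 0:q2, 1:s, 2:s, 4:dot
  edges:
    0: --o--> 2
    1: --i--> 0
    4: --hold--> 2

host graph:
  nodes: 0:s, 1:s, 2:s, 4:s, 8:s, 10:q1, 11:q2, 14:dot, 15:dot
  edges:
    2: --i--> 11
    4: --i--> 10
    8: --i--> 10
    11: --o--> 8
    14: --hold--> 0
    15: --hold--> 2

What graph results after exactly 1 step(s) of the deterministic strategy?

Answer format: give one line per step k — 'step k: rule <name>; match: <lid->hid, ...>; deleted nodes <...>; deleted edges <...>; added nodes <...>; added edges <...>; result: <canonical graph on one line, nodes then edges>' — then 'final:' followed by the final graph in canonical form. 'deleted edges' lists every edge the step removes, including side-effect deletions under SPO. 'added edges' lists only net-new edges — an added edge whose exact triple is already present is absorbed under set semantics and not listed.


step 1: rule r2; match: 0->11, 1->2, 2->8, 3->15; deleted nodes 15; deleted edges (15,2,hold); added nodes 16; added edges (16,8,hold); result: nodes: 0:s, 1:s, 2:s, 4:s, 8:s, 10:q1, 11:q2, 14:dot, 16:dot edges: (2,11,i); (4,10,i); (8,10,i); (11,8,o); (14,0,hold); (16,8,hold)
final:
nodes: 0:s, 1:s, 2:s, 4:s, 8:s, 10:q1, 11:q2, 14:dot, 16:dot
edges: (2,11,i); (4,10,i); (8,10,i); (11,8,o); (14,0,hold); (16,8,hold)


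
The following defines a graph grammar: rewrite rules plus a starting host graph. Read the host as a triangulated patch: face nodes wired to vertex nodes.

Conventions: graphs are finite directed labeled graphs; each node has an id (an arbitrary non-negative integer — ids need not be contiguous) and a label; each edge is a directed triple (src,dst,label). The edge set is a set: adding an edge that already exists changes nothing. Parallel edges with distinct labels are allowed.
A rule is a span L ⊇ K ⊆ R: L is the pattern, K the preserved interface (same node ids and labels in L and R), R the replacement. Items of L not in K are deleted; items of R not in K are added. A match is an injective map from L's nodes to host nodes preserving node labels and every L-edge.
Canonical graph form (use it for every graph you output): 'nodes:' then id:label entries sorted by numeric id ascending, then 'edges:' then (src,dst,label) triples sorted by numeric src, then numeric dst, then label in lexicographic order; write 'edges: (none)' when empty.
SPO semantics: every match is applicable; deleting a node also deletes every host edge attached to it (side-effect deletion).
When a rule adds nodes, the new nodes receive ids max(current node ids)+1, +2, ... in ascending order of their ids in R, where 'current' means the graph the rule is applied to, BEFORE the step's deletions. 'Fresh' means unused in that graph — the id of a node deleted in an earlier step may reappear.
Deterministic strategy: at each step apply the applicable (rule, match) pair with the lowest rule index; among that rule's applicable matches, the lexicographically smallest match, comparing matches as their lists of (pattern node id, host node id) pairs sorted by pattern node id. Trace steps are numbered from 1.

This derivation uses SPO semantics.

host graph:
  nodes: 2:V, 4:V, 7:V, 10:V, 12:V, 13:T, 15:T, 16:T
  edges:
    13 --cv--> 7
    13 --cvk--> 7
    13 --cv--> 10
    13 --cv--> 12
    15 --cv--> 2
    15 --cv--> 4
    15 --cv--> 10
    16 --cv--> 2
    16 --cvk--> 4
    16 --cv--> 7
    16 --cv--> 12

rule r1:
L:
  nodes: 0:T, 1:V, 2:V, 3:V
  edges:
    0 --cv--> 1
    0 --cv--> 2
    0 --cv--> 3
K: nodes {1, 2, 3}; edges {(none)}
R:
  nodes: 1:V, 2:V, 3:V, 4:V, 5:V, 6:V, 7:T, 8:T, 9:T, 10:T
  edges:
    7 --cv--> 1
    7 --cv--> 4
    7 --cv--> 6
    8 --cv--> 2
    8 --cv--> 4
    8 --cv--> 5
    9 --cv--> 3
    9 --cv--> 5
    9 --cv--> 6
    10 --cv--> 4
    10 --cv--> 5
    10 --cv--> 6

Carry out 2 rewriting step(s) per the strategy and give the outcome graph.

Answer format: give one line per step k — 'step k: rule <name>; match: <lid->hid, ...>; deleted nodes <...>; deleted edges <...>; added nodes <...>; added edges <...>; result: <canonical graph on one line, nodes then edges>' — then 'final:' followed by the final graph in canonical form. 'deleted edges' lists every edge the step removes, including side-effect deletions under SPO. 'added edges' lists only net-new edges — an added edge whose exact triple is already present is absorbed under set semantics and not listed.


step 1: rule r1; match: 0->13, 1->7, 2->10, 3->12; deleted nodes 13; deleted edges (13,7,cv); (13,7,cvk); (13,10,cv); (13,12,cv); added nodes 17, 18, 19, 20, 21, 22, 23; added edges (20,7,cv); (20,17,cv); (20,19,cv); (21,10,cv); (21,17,cv); (21,18,cv); (22,12,cv); (22,18,cv); (22,19,cv); (23,17,cv); (23,18,cv); (23,19,cv); result: nodes: 2:V, 4:V, 7:V, 10:V, 12:V, 15:T, 16:T, 17:V, 18:V, 19:V, 20:T, 21:T, 22:T, 23:T edges: (15,2,cv); (15,4,cv); (15,10,cv); (16,2,cv); (16,4,cvk); (16,7,cv); (16,12,cv); (20,7,cv); (20,17,cv); (20,19,cv); (21,10,cv); (21,17,cv); (21,18,cv); (22,12,cv); (22,18,cv); (22,19,cv); (23,17,cv); (23,18,cv); (23,19,cv)
step 2: rule r1; match: 0->15, 1->2, 2->4, 3->10; deleted nodes 15; deleted edges (15,2,cv); (15,4,cv); (15,10,cv); added nodes 24, 25, 26, 27, 28, 29, 30; added edges (27,2,cv); (27,24,cv); (27,26,cv); (28,4,cv); (28,24,cv); (28,25,cv); (29,10,cv); (29,25,cv); (29,26,cv); (30,24,cv); (30,25,cv); (30,26,cv); result: nodes: 2:V, 4:V, 7:V, 10:V, 12:V, 16:T, 17:V, 18:V, 19:V, 20:T, 21:T, 22:T, 23:T, 24:V, 25:V, 26:V, 27:T, 28:T, 29:T, 30:T edges: (16,2,cv); (16,4,cvk); (16,7,cv); (16,12,cv); (20,7,cv); (20,17,cv); (20,19,cv); (21,10,cv); (21,17,cv); (21,18,cv); (22,12,cv); (22,18,cv); (22,19,cv); (23,17,cv); (23,18,cv); (23,19,cv); (27,2,cv); (27,24,cv); (27,26,cv); (28,4,cv); (28,24,cv); (28,25,cv); (29,10,cv); (29,25,cv); (29,26,cv); (30,24,cv); (30,25,cv); (30,26,cv)
final:
nodes: 2:V, 4:V, 7:V, 10:V, 12:V, 16:T, 17:V, 18:V, 19:V, 20:T, 21:T, 22:T, 23:T, 24:V, 25:V, 26:V, 27:T, 28:T, 29:T, 30:T
edges: (16,2,cv); (16,4,cvk); (16,7,cv); (16,12,cv); (20,7,cv); (20,17,cv); (20,19,cv); (21,10,cv); (21,17,cv); (21,18,cv); (22,12,cv); (22,18,cv); (22,19,cv); (23,17,cv); (23,18,cv); (23,19,cv); (27,2,cv); (27,24,cv); (27,26,cv); (28,4,cv); (28,24,cv); (28,25,cv); (29,10,cv); (29,25,cv); (29,26,cv); (30,24,cv); (30,25,cv); (30,26,cv)


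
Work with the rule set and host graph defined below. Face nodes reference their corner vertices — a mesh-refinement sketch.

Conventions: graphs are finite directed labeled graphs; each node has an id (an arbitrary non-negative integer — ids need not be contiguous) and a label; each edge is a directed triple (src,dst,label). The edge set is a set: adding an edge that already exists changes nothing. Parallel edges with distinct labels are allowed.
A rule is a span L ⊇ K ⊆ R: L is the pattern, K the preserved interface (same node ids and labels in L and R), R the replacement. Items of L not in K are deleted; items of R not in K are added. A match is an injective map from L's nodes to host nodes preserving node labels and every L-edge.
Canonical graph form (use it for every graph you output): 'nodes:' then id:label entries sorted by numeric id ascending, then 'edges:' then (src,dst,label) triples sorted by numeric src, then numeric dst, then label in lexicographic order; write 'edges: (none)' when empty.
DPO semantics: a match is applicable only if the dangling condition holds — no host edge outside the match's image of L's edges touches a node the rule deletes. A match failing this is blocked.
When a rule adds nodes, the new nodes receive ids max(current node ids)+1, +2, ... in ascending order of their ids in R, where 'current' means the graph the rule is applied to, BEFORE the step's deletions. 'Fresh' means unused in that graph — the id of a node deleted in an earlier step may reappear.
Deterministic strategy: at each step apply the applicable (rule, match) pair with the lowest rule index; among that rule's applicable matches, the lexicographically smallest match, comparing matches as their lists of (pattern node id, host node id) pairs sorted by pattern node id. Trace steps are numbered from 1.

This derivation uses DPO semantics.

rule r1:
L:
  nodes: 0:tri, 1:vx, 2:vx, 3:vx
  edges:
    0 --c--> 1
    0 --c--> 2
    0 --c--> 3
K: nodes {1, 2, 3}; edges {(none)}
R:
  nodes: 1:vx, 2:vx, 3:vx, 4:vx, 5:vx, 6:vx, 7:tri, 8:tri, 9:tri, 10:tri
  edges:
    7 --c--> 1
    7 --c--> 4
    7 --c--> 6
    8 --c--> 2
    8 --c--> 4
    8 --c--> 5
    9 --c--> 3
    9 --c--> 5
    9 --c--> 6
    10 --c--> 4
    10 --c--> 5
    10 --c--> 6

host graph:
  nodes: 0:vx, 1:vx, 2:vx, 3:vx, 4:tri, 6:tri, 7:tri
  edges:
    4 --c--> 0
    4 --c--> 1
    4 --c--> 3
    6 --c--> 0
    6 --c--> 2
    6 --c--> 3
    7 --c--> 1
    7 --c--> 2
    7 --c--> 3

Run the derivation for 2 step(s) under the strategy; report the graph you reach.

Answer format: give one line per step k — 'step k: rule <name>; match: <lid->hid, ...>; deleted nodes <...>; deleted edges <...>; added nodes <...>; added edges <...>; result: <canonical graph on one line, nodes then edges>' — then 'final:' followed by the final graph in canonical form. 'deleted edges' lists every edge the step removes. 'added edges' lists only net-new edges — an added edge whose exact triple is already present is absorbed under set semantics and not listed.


step 1: rule r1; match: 0->4, 1->0, 2->1, 3->3; deleted nodes 4; deleted edges (4,0,c); (4,1,c); (4,3,c); added nodes 8, 9, 10, 11, 12, 13, 14; added edges (11,0,c); (11,8,c); (11,10,c); (12,1,c); (12,8,c); (12,9,c); (13,3,c); (13,9,c); (13,10,c); (14,8,c); (14,9,c); (14,10,c); result: nodes: 0:vx, 1:vx, 2:vx, 3:vx, 6:tri, 7:tri, 8:vx, 9:vx, 10:vx, 11:tri, 12:tri, 13:tri, 14:tri edges: (6,0,c); (6,2,c); (6,3,c); (7,1,c); (7,2,c); (7,3,c); (11,0,c); (11,8,c); (11,10,c); (12,1,c); (12,8,c); (12,9,c); (13,3,c); (13,9,c); (13,10,c); (14,8,c); (14,9,c); (14,10,c)
step 2: rule r1; match: 0->6, 1->0, 2->2, 3->3; deleted nodes 6; deleted edges (6,0,c); (6,2,c); (6,3,c); added nodes 15, 16, 17, 18, 19, 20, 21; added edges (18,0,c); (18,15,c); (18,17,c); (19,2,c); (19,15,c); (19,16,c); (20,3,c); (20,16,c); (20,17,c); (21,15,c); (21,16,c); (21,17,c); result: nodes: 0:vx, 1:vx, 2:vx, 3:vx, 7:tri, 8:vx, 9:vx, 10:vx, 11:tri, 12:tri, 13:tri, 14:tri, 15:vx, 16:vx, 17:vx, 18:tri, 19:tri, 20:tri, 21:tri edges: (7,1,c); (7,2,c); (7,3,c); (11,0,c); (11,8,c); (11,10,c); (12,1,c); (12,8,c); (12,9,c); (13,3,c); (13,9,c); (13,10,c); (14,8,c); (14,9,c); (14,10,c); (18,0,c); (18,15,c); (18,17,c); (19,2,c); (19,15,c); (19,16,c); (20,3,c); (20,16,c); (20,17,c); (21,15,c); (21,16,c); (21,17,c)
final:
nodes: 0:vx, 1:vx, 2:vx, 3:vx, 7:tri, 8:vx, 9:vx, 10:vx, 11:tri, 12:tri, 13:tri, 14:tri, 15:vx, 16:vx, 17:vx, 18:tri, 19:tri, 20:tri, 21:tri
edges: (7,1,c); (7,2,c); (7,3,c); (11,0,c); (11,8,c); (11,10,c); (12,1,c); (12,8,c); (12,9,c); (13,3,c); (13,9,c); (13,10,c); (14,8,c); (14,9,c); (14,10,c); (18,0,c); (18,15,c); (18,17,c); (19,2,c); (19,15,c); (19,16,c); (20,3,c); (20,16,c); (20,17,c); (21,15,c); (21,16,c); (21,17,c)


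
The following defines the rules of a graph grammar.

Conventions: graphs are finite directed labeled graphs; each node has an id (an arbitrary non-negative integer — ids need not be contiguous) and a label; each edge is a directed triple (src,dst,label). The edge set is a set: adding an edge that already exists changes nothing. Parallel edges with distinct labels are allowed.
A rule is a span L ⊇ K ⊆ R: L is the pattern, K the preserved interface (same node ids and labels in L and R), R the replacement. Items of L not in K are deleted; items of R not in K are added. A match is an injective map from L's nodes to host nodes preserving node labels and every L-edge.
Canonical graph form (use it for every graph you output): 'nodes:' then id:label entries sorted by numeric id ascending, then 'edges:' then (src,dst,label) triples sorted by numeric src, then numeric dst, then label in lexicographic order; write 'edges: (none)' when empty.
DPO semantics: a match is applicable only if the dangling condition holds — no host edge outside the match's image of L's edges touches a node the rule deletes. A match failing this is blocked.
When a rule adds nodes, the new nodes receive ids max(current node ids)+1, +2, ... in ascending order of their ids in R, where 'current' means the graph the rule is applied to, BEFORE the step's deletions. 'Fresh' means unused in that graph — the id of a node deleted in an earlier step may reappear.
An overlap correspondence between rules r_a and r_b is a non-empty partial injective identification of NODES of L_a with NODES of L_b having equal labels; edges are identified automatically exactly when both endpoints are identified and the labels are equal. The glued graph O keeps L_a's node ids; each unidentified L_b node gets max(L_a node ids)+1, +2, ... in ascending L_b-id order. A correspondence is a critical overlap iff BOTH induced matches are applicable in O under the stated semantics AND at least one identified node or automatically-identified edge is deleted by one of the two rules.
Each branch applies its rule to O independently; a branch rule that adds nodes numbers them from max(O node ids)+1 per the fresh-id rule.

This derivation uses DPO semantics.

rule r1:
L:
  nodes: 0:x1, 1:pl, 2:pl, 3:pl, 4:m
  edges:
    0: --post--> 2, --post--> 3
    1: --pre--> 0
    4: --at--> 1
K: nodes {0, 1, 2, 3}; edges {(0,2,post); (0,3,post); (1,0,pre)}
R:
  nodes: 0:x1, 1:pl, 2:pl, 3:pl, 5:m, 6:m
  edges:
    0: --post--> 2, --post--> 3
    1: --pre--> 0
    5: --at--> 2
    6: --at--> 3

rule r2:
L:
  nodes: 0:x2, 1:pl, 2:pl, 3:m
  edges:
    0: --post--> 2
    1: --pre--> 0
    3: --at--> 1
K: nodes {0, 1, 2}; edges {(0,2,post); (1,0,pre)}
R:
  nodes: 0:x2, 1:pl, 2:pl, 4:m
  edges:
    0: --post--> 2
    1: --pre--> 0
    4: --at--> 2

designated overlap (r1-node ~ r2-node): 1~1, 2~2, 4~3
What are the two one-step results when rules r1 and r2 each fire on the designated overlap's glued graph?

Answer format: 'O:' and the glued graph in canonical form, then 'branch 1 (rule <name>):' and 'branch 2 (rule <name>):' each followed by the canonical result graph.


O:
nodes: 0:x1, 1:pl, 2:pl, 3:pl, 4:m, 5:x2
edges: (0,2,post); (0,3,post); (1,0,pre); (1,5,pre); (4,1,at); (5,2,post)
branch 1 (rule r1):
nodes: 0:x1, 1:pl, 2:pl, 3:pl, 5:x2, 6:m, 7:m
edges: (0,2,post); (0,3,post); (1,0,pre); (1,5,pre); (5,2,post); (6,2,at); (7,3,at)
branch 2 (rule r2):
nodes: 0:x1, 1:pl, 2:pl, 3:pl, 5:x2, 6:m
edges: (0,2,post); (0,3,post); (1,0,pre); (1,5,pre); (5,2,post); (6,2,at)


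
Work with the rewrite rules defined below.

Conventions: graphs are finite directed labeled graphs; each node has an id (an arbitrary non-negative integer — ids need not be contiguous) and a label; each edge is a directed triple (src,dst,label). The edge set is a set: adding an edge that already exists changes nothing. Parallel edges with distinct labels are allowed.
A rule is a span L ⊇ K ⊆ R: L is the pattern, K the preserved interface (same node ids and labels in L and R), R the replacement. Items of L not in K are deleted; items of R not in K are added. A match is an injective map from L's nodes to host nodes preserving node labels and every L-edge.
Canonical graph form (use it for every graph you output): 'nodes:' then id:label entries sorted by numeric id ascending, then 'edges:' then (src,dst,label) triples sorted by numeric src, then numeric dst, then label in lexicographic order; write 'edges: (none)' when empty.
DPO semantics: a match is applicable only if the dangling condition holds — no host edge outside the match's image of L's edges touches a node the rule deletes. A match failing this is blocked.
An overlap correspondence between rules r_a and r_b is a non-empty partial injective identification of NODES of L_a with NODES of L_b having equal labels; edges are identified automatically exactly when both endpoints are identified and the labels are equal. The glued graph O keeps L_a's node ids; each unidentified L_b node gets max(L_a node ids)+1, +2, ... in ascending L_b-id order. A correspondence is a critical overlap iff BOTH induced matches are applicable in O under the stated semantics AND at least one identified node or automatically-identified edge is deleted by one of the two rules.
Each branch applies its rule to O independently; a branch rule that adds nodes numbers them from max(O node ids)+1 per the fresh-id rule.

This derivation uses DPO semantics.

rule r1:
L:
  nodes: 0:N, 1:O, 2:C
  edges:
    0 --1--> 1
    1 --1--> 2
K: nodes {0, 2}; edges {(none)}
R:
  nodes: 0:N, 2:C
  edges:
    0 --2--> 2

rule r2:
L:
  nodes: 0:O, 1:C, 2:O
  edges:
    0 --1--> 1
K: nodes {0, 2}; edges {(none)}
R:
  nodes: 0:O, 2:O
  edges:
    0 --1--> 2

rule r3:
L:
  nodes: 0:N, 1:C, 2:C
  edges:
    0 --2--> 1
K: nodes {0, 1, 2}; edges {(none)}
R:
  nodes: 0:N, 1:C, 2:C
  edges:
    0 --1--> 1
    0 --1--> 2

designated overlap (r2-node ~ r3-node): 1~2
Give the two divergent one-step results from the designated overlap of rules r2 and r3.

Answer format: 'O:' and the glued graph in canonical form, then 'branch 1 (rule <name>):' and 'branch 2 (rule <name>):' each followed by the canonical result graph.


O:
nodes: 0:O, 1:C, 2:O, 3:N, 4:C
edges: (0,1,1); (3,4,2)
branch 1 (rule r2):
nodes: 0:O, 2:O, 3:N, 4:C
edges: (0,2,1); (3,4,2)
branch 2 (rule r3):
nodes: 0:O, 1:C, 2:O, 3:N, 4:C
edges: (0,1,1); (3,1,1); (3,4,1)


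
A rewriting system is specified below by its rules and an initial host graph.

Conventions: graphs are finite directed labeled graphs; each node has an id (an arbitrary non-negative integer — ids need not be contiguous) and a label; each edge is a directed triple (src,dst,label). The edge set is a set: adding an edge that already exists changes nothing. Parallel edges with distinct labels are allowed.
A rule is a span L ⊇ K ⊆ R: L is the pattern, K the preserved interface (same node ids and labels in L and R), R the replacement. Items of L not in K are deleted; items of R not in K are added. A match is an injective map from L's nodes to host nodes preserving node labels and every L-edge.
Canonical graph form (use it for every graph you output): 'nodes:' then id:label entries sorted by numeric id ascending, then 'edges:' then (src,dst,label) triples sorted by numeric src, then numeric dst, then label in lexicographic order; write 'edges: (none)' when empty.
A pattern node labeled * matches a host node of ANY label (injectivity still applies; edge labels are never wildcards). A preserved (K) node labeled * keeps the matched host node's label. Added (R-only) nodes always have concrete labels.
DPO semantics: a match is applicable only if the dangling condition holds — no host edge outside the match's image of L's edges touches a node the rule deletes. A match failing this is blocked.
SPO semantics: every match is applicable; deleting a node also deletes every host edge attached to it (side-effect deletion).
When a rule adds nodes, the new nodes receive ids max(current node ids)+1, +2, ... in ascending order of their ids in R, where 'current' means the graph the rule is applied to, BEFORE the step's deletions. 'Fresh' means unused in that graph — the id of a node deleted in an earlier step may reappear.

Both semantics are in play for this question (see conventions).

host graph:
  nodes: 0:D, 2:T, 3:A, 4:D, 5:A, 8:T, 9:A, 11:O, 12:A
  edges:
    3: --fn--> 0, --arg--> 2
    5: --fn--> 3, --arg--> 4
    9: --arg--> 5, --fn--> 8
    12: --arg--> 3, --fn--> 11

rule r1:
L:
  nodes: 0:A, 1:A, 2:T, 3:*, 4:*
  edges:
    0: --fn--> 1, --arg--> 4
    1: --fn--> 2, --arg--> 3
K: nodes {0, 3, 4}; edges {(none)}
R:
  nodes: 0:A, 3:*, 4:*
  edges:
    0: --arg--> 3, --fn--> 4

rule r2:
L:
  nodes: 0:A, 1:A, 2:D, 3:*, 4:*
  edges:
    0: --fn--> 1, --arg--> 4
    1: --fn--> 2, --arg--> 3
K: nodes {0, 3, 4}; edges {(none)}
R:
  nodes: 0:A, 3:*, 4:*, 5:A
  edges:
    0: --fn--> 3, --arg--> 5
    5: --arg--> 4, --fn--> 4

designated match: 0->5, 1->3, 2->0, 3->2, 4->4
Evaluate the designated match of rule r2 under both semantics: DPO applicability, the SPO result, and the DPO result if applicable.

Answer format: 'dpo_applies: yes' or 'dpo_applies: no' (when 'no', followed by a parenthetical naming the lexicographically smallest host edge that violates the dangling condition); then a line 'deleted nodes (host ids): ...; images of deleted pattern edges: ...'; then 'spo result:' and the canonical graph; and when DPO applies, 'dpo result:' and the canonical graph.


dpo_applies: no
(the rule deletes node 3, which keeps host edge (12,3,arg) outside the match image — the dangling condition fails, DPO blocks; SPO proceeds and side-deletes such edges)
deleted nodes (host ids): 0, 3; images of deleted pattern edges: (3,0,fn); (3,2,arg); (5,3,fn); (5,4,arg)
spo result:
nodes: 2:T, 4:D, 5:A, 8:T, 9:A, 11:O, 12:A, 13:A
edges: (5,2,fn); (5,13,arg); (9,5,arg); (9,8,fn); (12,11,fn); (13,4,arg); (13,4,fn)


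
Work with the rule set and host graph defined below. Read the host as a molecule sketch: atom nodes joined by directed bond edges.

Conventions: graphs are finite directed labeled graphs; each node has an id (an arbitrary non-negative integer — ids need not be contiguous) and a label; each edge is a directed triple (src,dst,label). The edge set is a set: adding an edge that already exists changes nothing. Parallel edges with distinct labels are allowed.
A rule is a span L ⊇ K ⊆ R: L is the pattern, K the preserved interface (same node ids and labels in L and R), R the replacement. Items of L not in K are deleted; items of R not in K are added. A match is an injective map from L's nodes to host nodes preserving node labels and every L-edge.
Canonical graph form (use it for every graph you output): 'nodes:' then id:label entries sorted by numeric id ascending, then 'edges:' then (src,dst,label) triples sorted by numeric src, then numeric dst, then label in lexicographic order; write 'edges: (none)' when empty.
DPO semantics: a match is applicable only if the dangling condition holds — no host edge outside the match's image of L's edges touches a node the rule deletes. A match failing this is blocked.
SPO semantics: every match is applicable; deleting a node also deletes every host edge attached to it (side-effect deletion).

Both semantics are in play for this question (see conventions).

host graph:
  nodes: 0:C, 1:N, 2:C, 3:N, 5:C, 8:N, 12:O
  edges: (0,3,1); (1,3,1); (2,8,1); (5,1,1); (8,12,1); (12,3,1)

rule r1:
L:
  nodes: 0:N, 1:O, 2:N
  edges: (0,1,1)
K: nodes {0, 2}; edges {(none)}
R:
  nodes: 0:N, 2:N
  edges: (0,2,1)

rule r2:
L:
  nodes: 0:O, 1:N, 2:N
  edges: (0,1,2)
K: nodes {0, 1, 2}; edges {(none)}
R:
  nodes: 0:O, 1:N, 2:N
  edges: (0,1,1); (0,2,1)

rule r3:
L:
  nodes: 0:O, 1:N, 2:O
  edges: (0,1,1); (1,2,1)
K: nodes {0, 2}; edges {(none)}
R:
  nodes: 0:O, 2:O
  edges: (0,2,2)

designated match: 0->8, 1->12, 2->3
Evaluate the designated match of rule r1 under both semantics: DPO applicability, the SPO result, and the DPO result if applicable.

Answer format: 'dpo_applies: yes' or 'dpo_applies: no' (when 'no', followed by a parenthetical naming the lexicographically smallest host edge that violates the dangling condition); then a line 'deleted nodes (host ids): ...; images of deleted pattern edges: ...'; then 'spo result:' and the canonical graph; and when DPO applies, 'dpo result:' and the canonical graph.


dpo_applies: no
(the rule deletes node 12, which keeps host edge (12,3,1) outside the match image — the dangling condition fails, DPO blocks; SPO proceeds and side-deletes such edges)
deleted nodes (host ids): 12; images of deleted pattern edges: (8,12,1)
spo result:
nodes: 0:C, 1:N, 2:C, 3:N, 5:C, 8:N
edges: (0,3,1); (1,3,1); (2,8,1); (5,1,1); (8,3,1)


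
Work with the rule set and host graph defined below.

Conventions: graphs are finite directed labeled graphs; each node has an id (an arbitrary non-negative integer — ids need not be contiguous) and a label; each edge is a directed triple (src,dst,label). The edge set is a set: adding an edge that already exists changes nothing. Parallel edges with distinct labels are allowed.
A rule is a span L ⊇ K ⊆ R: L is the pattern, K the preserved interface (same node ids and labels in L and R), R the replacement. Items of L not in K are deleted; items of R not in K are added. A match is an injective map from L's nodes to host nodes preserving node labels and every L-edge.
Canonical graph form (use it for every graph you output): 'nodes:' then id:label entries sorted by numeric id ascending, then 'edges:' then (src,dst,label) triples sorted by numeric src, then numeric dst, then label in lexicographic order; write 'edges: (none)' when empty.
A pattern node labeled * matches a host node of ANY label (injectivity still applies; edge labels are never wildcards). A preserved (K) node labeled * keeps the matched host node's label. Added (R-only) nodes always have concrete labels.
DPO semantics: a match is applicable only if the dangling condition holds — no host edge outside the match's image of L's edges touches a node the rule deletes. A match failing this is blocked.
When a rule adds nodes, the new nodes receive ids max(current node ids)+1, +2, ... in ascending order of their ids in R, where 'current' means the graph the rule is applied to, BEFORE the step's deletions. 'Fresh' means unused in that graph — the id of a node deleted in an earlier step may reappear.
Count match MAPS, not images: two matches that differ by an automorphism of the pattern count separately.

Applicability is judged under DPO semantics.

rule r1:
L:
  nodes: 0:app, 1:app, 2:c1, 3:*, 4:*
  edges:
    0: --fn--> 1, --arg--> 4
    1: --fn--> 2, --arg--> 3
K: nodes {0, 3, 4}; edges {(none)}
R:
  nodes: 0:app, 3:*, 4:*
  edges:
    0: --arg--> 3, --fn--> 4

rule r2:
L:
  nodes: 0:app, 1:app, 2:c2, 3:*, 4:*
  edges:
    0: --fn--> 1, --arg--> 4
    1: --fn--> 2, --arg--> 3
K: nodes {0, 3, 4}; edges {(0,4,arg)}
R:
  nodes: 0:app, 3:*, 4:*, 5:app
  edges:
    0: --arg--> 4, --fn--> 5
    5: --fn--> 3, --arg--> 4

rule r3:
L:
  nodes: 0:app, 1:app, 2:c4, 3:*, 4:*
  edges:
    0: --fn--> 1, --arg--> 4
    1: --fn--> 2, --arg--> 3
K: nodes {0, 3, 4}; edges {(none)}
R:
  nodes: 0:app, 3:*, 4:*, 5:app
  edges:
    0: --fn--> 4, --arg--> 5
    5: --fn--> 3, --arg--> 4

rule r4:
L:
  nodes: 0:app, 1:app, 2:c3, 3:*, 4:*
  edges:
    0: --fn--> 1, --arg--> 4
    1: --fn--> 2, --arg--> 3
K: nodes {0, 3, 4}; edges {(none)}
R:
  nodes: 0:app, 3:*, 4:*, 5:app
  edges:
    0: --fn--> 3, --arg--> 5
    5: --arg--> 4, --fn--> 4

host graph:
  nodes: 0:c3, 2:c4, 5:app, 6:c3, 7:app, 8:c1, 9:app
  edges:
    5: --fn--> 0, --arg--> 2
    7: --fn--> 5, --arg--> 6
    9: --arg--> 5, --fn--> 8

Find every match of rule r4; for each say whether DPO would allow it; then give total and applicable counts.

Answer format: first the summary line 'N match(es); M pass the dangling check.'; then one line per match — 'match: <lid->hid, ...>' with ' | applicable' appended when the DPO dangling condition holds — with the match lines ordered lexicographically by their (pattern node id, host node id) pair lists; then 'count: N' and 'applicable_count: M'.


1 match(es); 0 pass the dangling check.
match: 0->7, 1->5, 2->0, 3->2, 4->6
count: 1
applicable_count: 0


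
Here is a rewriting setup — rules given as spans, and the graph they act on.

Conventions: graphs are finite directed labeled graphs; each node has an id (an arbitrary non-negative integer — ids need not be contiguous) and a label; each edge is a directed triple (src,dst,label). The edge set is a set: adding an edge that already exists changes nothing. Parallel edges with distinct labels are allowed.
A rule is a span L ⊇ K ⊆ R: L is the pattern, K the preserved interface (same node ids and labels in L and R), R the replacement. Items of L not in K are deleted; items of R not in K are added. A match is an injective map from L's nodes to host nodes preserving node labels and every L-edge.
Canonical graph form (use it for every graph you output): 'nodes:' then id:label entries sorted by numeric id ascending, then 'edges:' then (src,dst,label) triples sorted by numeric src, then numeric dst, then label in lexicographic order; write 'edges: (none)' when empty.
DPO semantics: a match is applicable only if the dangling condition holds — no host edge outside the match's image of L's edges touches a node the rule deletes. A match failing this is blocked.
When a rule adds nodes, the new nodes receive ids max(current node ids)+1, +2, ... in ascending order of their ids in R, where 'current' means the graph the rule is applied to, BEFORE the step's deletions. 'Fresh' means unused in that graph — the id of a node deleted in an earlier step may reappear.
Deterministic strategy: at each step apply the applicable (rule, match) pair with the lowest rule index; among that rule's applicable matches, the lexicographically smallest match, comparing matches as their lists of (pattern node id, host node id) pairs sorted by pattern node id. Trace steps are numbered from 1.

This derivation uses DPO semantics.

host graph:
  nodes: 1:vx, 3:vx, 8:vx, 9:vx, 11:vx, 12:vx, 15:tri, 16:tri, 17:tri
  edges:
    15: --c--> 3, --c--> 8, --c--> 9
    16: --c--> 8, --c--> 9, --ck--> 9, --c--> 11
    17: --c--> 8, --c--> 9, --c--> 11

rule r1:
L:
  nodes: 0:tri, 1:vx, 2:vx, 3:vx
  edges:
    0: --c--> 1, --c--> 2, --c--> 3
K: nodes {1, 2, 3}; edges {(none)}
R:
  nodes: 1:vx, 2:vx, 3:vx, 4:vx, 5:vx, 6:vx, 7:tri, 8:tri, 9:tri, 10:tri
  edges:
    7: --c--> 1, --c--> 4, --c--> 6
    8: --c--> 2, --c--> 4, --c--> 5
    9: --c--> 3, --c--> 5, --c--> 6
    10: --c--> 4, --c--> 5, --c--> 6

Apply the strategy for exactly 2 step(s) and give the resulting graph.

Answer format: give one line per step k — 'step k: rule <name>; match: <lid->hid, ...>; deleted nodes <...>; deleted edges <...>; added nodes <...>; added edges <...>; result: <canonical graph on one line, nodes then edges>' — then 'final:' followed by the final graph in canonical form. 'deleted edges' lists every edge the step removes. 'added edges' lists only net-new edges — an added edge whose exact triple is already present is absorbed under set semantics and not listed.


step 1: rule r1; match: 0->15, 1->3, 2->8, 3->9; deleted nodes 15; deleted edges (15,3,c); (15,8,c); (15,9,c); added nodes 18, 19, 20, 21, 22, 23, 24; added edges (21,3,c); (21,18,c); (21,20,c); (22,8,c); (22,18,c); (22,19,c); (23,9,c); (23,19,c); (23,20,c); (24,18,c); (24,19,c); (24,20,c); result: nodes: 1:vx, 3:vx, 8:vx, 9:vx, 11:vx, 12:vx, 16:tri, 17:tri, 18:vx, 19:vx, 20:vx, 21:tri, 22:tri, 23:tri, 24:tri edges: (16,8,c); (16,9,c); (16,9,ck); (16,11,c); (17,8,c); (17,9,c); (17,11,c); (21,3,c); (21,18,c); (21,20,c); (22,8,c); (22,18,c); (22,19,c); (23,9,c); (23,19,c); (23,20,c); (24,18,c); (24,19,c); (24,20,c)
step 2: rule r1; match: 0->17, 1->8, 2->9, 3->11; deleted nodes 17; deleted edges (17,8,c); (17,9,c); (17,11,c); added nodes 25, 26, 27, 28, 29, 30, 31; added edges (28,8,c); (28,25,c); (28,27,c); (29,9,c); (29,25,c); (29,26,c); (30,11,c); (30,26,c); (30,27,c); (31,25,c); (31,26,c); (31,27,c); result: nodes: 1:vx, 3:vx, 8:vx, 9:vx, 11:vx, 12:vx, 16:tri, 18:vx, 19:vx, 20:vx, 21:tri, 22:tri, 23:tri, 24:tri, 25:vx, 26:vx, 27:vx, 28:tri, 29:tri, 30:tri, 31:tri edges: (16,8,c); (16,9,c); (16,9,ck); (16,11,c); (21,3,c); (21,18,c); (21,20,c); (22,8,c); (22,18,c); (22,19,c); (23,9,c); (23,19,c); (23,20,c); (24,18,c); (24,19,c); (24,20,c); (28,8,c); (28,25,c); (28,27,c); (29,9,c); (29,25,c); (29,26,c); (30,11,c); (30,26,c); (30,27,c); (31,25,c); (31,26,c); (31,27,c)
final:
nodes: 1:vx, 3:vx, 8:vx, 9:vx, 11:vx, 12:vx, 16:tri, 18:vx, 19:vx, 20:vx, 21:tri, 22:tri, 23:tri, 24:tri, 25:vx, 26:vx, 27:vx, 28:tri, 29:tri, 30:tri, 31:tri
edges: (16,8,c); (16,9,c); (16,9,ck); (16,11,c); (21,3,c); (21,18,c); (21,20,c); (22,8,c); (22,18,c); (22,19,c); (23,9,c); (23,19,c); (23,20,c); (24,18,c); (24,19,c); (24,20,c); (28,8,c); (28,25,c); (28,27,c); (29,9,c); (29,25,c); (29,26,c); (30,11,c); (30,26,c); (30,27,c); (31,25,c); (31,26,c); (31,27,c)
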